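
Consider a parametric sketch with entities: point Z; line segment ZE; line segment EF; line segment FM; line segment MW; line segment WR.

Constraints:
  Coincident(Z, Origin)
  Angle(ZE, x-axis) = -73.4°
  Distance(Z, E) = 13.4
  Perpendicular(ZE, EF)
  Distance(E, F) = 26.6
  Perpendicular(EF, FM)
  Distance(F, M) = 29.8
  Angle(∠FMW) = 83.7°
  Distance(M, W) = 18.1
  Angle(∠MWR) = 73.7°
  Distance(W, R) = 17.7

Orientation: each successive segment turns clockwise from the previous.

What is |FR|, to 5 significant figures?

16.025

∠FMW = 83.7° gives MW at 10.300° from the x-axis; with |MW| = 18.1, W = (-12.368, 11.353). ∠MWR = 73.7° gives WR at -96.000° from the x-axis; with |WR| = 17.7, R = (-14.219, -6.2495). Then |FR| = |R − F| = 16.025.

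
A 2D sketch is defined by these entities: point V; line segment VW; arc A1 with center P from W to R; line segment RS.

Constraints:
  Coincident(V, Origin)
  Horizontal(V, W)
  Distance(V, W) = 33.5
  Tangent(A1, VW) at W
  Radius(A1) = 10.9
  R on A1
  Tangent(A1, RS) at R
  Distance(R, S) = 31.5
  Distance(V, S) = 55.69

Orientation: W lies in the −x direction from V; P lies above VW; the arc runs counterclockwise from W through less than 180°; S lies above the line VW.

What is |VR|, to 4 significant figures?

27.43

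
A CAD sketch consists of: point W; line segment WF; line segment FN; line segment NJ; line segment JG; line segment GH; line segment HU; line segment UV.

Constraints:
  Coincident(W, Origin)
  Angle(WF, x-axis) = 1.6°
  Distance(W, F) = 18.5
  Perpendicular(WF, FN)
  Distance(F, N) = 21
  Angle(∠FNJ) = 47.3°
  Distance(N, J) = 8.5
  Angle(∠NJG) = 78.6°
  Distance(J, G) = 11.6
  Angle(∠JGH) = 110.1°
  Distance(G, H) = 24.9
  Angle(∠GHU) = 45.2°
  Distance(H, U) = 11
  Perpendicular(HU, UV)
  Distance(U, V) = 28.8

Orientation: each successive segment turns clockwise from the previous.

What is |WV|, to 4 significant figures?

26.18

∠GHU = 45.2° gives HU at -167.2° from the x-axis; with |HU| = 11.0, U = (32.17, -23.61). HU ⟂ UV, so UV runs at 102.8°; with |UV| = 28.8, V = (25.79, 4.479). Then |WV| = |V − W| = 26.18.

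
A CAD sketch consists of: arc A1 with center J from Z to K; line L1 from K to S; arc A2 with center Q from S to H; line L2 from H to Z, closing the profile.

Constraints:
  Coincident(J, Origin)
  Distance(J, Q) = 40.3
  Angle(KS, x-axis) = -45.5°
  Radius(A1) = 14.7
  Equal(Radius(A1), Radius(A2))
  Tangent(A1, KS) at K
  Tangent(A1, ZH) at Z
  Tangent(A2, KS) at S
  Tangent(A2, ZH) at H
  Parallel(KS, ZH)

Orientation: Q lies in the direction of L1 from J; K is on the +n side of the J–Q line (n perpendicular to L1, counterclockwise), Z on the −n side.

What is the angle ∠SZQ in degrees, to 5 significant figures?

16.072°

The slot axis is L1's direction at -45.5°, so u = (cos -45.5°, sin -45.5°) = (0.70091, -0.71325) and n = (−sin -45.5°, cos -45.5°) = (0.71325, 0.70091). J is at the origin and Q lies 40.3 along u from J, so Q = 40.3·u = (28.247, -28.744). Tangency of A1 to both parallel lines with radius 14.7 puts K and Z at J ± 14.7·n: K = (10.485, 10.303), Z = (-10.485, -10.303). Equal radii place S and H the same way about Q: S = Q + 14.7·n = (38.731, -18.441), H = Q − 14.7·n = (17.762, -39.047). Then cos ∠SZQ = ZS·ZQ / (|ZS||ZQ|), giving 16.072°.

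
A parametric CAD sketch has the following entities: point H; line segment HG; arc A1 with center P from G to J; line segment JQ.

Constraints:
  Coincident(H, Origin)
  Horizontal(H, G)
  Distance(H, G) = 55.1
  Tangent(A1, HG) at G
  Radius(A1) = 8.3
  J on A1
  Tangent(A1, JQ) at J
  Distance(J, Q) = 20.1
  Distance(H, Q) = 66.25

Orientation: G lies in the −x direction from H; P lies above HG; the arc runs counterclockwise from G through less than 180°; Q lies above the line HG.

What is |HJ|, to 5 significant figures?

49.863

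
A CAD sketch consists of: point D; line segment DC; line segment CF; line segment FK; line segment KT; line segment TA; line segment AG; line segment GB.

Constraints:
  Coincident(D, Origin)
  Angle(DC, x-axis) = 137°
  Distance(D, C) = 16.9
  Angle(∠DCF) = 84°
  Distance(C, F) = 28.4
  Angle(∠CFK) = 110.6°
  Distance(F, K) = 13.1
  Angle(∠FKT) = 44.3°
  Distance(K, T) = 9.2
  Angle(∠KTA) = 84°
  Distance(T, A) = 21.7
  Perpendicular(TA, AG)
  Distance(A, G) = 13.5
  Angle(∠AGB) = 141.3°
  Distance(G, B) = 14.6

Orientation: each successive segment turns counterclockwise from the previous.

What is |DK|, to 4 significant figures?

31.57

D is at the origin; DC runs at 137.0° with length 16.9, so C = (-12.36, 11.53). ∠DCF = 84.0° gives CF at -127.0° from the x-axis; with |CF| = 28.4, F = (-29.45, -11.16). ∠CFK = 110.6° gives FK at -57.60° from the x-axis; with |FK| = 13.1, K = (-22.43, -22.22). Then |DK| = |K − D| = 31.57.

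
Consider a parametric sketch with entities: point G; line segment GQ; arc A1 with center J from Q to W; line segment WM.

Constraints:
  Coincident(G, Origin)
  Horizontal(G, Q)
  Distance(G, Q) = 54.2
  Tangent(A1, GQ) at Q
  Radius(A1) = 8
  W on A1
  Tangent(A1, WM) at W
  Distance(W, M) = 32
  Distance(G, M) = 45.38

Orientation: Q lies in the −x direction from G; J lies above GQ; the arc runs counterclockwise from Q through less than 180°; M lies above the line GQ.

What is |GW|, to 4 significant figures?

47.36

G is at the origin; GQ is horizontal with |GQ| = 54.2 and Q on the −x side, so Q = (-54.20, 0.000). Tangency of A1 to GQ means the radius JQ is perpendicular to GQ, so J = Q + (0, 8) = (-54.20, 8.000). Since JW ⟂ WM (tangency), |JM| = √(8.0² + 32.0²) = 32.98 regardless of where W sits on A1. So M lies on both circle(G, 45.38) and circle(J, 32.98); the above-GQ intersection is M = (-31.88, 32.29). W is the foot of the tangent from M: W = (-47.17, 4.178).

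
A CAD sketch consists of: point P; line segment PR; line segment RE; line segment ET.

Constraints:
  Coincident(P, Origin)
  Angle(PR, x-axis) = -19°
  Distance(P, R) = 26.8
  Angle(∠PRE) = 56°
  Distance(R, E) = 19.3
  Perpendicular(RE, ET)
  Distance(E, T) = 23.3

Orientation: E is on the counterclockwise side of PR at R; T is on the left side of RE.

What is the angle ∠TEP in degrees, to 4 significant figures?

10.99°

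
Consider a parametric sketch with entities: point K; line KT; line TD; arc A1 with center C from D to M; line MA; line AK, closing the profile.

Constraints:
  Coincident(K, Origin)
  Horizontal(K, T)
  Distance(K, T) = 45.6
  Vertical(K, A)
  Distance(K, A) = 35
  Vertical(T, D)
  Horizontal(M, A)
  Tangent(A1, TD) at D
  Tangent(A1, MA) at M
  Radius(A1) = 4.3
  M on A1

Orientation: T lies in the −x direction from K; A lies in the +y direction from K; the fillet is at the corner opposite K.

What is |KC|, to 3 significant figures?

51.5

K is at the origin; K and T share the same y with |KT| = 45.6 and T on the −x side, so T = (-45.6, 0.00). KA is vertical with |KA| = 35.0 and A on the +y side, so A = (0.00, 35.0). The virtual corner opposite K is at (-45.6, 35.0). Since A1 is tangent to TD there, CD ⟂ TD and tangency of A1 to MA means the radius CM is perpendicular to MA, with radius 4.3, so the center C sits 4.3 in from both sides at C = (-41.3, 30.7). Then |KC| = |C − K| = 51.5.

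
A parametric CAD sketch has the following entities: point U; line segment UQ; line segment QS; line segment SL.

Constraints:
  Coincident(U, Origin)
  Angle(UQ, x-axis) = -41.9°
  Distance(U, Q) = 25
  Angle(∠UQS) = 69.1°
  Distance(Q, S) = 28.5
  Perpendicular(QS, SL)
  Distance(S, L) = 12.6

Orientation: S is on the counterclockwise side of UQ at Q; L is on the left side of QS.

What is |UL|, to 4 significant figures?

22.34

U is at the origin; UQ runs at -41.9° with length 25.0, so Q = 25.0·(cos -41.9°, sin -41.9°) = (18.61, -16.70). ∠UQS = 69.1°, so QS runs at -41.9° + (180° − 69.1°) = 69.00° from the x-axis; with |QS| = 28.5, S = Q + 28.5·(cos 69.00°, sin 69.00°) = (28.82, 9.911). The perpendicularity gives SL at right angles to QS; with |SL| = 12.6 on the left of QS, L = S + 12.6·(-0.9336, 0.3584) = (17.06, 14.43). Then |UL| = |L − U| = 22.34.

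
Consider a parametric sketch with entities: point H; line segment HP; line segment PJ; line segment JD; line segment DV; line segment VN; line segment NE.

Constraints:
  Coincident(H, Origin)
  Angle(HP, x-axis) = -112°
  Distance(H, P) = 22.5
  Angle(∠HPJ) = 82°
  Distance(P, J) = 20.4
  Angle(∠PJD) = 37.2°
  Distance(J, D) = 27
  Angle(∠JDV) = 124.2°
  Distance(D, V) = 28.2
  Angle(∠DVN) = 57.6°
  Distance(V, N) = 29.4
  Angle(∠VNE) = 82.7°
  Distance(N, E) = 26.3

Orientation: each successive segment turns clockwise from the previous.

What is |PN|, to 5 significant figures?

12.234

H is at the origin; HP runs at -112.0° with length 22.5, so P = (-8.4286, -20.862). ∠HPJ = 82.0° gives PJ at 150.00° from the x-axis; with |PJ| = 20.4, J = (-26.096, -10.662). ∠PJD = 37.2° gives JD at 7.2000° from the x-axis; with |JD| = 27.0, D = (0.69153, -7.2776). ∠JDV = 124.2° gives DV at -48.600° from the x-axis; with |DV| = 28.2, V = (19.341, -28.431). ∠DVN = 57.6° gives VN at -171.00° from the x-axis; with |VN| = 29.4, N = (-9.6975, -33.030). Then |PN| = |N − P| = 12.234.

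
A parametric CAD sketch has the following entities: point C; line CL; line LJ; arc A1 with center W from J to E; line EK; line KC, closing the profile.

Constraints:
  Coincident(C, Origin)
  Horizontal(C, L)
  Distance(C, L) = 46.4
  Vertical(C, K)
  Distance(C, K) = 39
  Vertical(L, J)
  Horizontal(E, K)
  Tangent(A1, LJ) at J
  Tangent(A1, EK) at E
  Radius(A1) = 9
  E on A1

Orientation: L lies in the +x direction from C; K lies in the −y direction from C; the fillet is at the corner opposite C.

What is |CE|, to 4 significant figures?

54.03

The virtual corner opposite C is at (46.40, -39.00). The tangent condition forces WJ to be normal to LJ and the tangent condition forces WE to be normal to EK, with radius 9.0, so the center W sits 9.0 in from both sides at W = (37.40, -30.00). That places the tangent points at J = (46.40, -30.00) on LJ and E = (37.40, -39.00) on EK. Then |CE| = |E − C| = 54.03.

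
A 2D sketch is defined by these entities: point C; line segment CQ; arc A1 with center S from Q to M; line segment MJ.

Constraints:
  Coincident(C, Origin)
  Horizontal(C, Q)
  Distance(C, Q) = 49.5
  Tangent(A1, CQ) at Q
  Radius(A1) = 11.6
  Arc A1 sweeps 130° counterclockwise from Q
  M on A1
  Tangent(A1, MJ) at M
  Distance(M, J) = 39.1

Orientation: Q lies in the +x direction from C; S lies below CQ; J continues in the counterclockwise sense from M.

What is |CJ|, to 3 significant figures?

82.0

C is at the origin; CQ is horizontal with |CQ| = 49.5 and Q on the +x side, so Q = (49.5, 0.00). Since A1 is tangent to CQ there, SQ ⟂ CQ, so S = Q + (0, -11.6) = (49.5, -11.6). On A1, Q sits at bearing 90° from S; a 130° counterclockwise sweep puts M at bearing 220°, so M = S + 11.6·(cos 220°, sin 220°) = (40.6, -19.1). The tangent condition forces SM to be normal to MJ, so MJ runs along (−sin 220°, cos 220°); with |MJ| = 39.1, J = (65.7, -49.0). Then |CJ| = |J − C| = 82.0.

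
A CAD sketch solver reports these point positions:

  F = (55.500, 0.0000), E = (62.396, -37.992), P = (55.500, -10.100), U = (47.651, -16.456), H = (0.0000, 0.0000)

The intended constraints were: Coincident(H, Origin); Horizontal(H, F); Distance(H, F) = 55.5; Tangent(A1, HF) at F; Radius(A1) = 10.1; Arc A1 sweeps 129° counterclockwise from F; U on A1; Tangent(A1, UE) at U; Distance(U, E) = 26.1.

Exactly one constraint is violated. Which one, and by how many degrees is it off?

Tangent(A1, UE) at U — off by 4.60°.

H = (0.00, 0.00) ✓; H.y = 0.00, F.y = 0.00 ✓; |HF| = 55.50 ✓; ∠(PF, FH) = 90.00° ✓; |PF| = 10.10 ✓; bearing(P→U) − bearing(P→F) = 129.0° ✓; |PU| = 10.10 ✓; ∠(PU, UE) = 94.60° ✗; |UE| = 26.10 ✓.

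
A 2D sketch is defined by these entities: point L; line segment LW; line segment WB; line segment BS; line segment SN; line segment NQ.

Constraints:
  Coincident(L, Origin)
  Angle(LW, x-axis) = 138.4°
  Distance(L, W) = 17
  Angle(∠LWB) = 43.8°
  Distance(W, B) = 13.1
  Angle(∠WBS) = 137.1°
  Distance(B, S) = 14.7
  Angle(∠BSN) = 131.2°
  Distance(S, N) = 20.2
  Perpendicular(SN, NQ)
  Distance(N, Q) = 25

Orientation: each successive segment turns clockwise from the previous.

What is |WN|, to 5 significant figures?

38.123

L is at the origin; LW runs at 138.4° with length 17.0, so W = (-12.713, 11.287). ∠LWB = 43.8° gives WB at 2.2000° from the x-axis; with |WB| = 13.1, B = (0.37778, 11.790). ∠WBS = 137.1° gives BS at -40.700° from the x-axis; with |BS| = 14.7, S = (11.522, 2.2038). ∠BSN = 131.2° gives SN at -89.500° from the x-axis; with |SN| = 20.2, N = (11.699, -17.995). Then |WN| = |N − W| = 38.123.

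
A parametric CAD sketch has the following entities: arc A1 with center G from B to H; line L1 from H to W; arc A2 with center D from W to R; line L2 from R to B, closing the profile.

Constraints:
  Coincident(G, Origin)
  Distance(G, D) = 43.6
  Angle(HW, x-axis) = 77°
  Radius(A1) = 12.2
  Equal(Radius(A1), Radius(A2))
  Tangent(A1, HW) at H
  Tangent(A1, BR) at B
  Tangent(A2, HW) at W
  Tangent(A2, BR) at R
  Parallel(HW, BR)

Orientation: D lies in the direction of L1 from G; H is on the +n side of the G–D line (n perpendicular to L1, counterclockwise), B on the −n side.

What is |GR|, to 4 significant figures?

45.27

Tangency of A1 to both parallel lines with radius 12.2 puts H and B at G ± 12.2·n: H = (-11.89, 2.744), B = (11.89, -2.744). Equal radii place W and R the same way about D: W = D + 12.2·n = (-2.079, 45.23), R = D − 12.2·n = (21.70, 39.74). Then |GR| = |R − G| = 45.27.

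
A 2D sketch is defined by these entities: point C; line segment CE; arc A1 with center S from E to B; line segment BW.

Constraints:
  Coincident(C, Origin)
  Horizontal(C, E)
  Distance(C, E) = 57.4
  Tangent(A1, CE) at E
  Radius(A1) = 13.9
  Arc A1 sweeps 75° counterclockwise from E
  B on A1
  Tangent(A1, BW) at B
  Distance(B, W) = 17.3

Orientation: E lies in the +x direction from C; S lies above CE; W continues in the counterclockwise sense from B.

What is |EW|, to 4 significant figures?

32.41

C is at the origin; CE is horizontal with |CE| = 57.4 and E on the +x side, so E = (57.40, 0.000). The tangent condition forces SE to be normal to CE, so S = E + (0, 13.9) = (57.40, 13.90). On A1, E sits at bearing -90° from S; a 75° counterclockwise sweep puts B at bearing -15°, so B = S + 13.9·(cos -15°, sin -15°) = (70.83, 10.30). The tangent condition forces SB to be normal to BW, so BW runs along (−sin -15°, cos -15°); with |BW| = 17.3, W = (75.30, 27.01). Then |EW| = |W − E| = 32.41.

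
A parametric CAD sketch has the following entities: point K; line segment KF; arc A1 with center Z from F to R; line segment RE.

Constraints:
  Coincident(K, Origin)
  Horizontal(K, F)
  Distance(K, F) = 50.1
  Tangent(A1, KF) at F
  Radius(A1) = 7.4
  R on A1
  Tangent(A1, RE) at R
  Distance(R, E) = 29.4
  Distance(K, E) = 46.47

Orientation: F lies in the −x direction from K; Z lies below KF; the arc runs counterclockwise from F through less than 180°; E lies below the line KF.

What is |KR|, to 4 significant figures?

56.54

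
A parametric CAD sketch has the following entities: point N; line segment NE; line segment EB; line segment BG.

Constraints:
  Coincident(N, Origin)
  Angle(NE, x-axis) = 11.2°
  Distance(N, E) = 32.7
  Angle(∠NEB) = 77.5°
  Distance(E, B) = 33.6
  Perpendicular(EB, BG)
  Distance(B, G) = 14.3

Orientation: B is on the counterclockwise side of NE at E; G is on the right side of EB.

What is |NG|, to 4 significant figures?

53.29

N is at the origin; NE runs at 11.2° with length 32.7, so E = 32.7·(cos 11.2°, sin 11.2°) = (32.08, 6.351). ∠NEB = 77.5°, so EB runs at 11.2° + (180° − 77.5°) = 113.7° from the x-axis; with |EB| = 33.6, B = E + 33.6·(cos 113.7°, sin 113.7°) = (18.57, 37.12). EB is perpendicular to BG; with |BG| = 14.3 on the right of EB, G = B + 14.3·(0.9157, 0.4019) = (31.67, 42.87). Then |NG| = |G − N| = 53.29.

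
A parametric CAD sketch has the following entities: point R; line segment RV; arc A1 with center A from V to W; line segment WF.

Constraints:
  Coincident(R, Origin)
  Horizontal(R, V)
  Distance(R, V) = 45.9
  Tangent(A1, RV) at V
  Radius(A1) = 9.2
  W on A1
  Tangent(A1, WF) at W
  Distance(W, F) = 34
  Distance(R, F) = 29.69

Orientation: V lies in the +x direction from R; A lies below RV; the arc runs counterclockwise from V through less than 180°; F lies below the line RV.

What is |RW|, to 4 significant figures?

39.69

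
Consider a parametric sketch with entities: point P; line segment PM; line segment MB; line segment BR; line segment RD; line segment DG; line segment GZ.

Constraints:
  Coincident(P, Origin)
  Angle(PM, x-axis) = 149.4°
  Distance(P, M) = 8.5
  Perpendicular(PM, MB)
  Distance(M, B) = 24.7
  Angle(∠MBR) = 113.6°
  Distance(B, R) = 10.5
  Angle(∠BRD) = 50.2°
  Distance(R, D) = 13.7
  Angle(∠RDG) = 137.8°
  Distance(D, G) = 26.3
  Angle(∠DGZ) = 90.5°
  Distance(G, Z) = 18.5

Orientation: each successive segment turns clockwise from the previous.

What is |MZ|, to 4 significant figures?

31.78

P is at the origin; PM runs at 149.4° with length 8.5, so M = (-7.316, 4.327). PM is perpendicular to MB, so MB runs at 59.40°; with |MB| = 24.7, B = (5.257, 25.59). ∠MBR = 113.6° gives BR at -7.000° from the x-axis; with |BR| = 10.5, R = (15.68, 24.31). ∠BRD = 50.2° gives RD at -136.8° from the x-axis; with |RD| = 13.7, D = (5.692, 14.93). ∠RDG = 137.8° gives DG at -179.0° from the x-axis; with |DG| = 26.3, G = (-20.60, 14.47). ∠DGZ = 90.5° gives GZ at 91.50° from the x-axis; with |GZ| = 18.5, Z = (-21.09, 32.96). Then |MZ| = |Z − M| = 31.78.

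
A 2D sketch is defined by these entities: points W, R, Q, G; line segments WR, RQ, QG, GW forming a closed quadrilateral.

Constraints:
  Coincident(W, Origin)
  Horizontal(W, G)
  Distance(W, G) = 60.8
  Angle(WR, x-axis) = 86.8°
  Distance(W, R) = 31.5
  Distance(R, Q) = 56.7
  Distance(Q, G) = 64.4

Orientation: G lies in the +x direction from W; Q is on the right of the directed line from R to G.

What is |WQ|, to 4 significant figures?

25.30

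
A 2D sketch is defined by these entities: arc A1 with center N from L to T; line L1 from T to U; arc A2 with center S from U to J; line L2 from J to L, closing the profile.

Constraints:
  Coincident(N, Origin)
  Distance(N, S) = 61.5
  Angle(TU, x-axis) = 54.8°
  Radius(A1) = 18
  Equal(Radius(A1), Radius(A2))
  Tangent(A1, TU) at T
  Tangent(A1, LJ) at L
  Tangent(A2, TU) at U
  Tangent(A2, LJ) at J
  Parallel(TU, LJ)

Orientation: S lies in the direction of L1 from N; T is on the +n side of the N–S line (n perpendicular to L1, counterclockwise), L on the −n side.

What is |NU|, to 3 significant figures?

64.1

The slot axis is L1's direction at 54.8°, so u = (cos 54.8°, sin 54.8°) = (0.576, 0.817) and n = (−sin 54.8°, cos 54.8°) = (-0.817, 0.576). N is at the origin and S lies 61.5 along u from N, so S = 61.5·u = (35.5, 50.3). Tangency of A1 to both parallel lines with radius 18.0 puts T and L at N ± 18.0·n: T = (-14.7, 10.4), L = (14.7, -10.4). Equal radii place U and J the same way about S: U = S + 18.0·n = (20.7, 60.6), J = S − 18.0·n = (50.2, 39.9). Then |NU| = |U − N| = 64.1.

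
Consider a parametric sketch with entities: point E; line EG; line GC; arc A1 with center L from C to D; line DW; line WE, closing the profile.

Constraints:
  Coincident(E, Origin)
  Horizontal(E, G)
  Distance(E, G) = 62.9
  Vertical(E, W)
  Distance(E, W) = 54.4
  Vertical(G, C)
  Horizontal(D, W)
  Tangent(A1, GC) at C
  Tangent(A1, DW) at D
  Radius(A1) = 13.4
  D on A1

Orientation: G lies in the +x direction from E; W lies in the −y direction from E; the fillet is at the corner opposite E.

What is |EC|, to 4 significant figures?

75.08

E is at the origin; E and G share the same y with |EG| = 62.9 and G on the +x side, so G = (62.90, 0.000). EW is vertical with |EW| = 54.4 and W on the −y side, so W = (0.000, -54.40). The virtual corner opposite E is at (62.90, -54.40). Since A1 is tangent to GC there, LC ⟂ GC and the tangent condition forces LD to be normal to DW, with radius 13.4, so the center L sits 13.4 in from both sides at L = (49.50, -41.00). That places the tangent points at C = (62.90, -41.00) on GC and D = (49.50, -54.40) on DW. Then |EC| = |C − E| = 75.08.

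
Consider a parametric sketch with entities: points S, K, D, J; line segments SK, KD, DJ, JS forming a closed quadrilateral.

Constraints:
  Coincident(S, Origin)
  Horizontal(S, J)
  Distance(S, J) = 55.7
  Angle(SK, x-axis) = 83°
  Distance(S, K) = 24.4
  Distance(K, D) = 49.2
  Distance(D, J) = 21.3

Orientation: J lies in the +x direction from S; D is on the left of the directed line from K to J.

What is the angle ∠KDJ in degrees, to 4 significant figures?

103.6°

S is at the origin; S and J share the same y with |SJ| = 55.7 and J in +x, so J = (55.7, 0). SK runs at 83.0° with |SK| = 24.4, so K = (2.974, 24.22). D is determined by |KD| = 49.2 and |DJ| = 21.3 together: it lies at the intersection of circle(K, 49.2) and circle(J, 21.3). With |KJ| = 58.02, the foot of the radical line on KJ is 45.96 from K and the perpendicular offset is √(49.2² − 45.96²) = 17.56. Taking the left-of-KJ solution: D = (52.07, 20.99).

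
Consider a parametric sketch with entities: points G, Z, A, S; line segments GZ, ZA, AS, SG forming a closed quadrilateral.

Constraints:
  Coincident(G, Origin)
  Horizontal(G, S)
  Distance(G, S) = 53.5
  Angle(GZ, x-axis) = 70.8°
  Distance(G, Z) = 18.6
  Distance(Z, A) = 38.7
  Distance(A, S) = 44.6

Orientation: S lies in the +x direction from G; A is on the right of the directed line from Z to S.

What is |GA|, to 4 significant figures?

24.61

Checks: GZ at 70.80° ✓; |ZA| = 38.70 ✓; |AS| = 44.60 ✓.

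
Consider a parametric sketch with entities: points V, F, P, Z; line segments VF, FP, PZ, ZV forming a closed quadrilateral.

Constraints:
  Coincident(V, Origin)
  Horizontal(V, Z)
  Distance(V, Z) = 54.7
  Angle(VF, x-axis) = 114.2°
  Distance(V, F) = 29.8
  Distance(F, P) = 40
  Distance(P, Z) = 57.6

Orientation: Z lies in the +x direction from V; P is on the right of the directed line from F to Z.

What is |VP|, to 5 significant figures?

11.561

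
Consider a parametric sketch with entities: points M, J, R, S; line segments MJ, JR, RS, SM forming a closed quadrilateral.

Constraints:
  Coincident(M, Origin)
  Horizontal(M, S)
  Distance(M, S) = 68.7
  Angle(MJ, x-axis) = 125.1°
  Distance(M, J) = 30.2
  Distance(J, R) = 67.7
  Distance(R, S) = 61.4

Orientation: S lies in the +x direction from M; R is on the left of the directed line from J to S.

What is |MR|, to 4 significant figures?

70.25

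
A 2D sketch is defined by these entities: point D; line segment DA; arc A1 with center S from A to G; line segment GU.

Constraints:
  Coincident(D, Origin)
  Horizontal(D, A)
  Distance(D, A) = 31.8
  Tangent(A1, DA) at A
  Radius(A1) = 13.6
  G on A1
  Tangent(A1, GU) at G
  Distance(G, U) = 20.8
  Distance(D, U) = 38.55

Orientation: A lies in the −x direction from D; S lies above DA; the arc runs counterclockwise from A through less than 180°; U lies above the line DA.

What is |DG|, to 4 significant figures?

22.59

D is at the origin; DA is horizontal with |DA| = 31.8 and A on the −x side, so A = (-31.80, 0.000). The tangent condition forces SA to be normal to DA, so S = A + (0, 13.6) = (-31.80, 13.60). Since SG ⟂ GU (tangency), |SU| = √(13.6² + 20.8²) = 24.85 regardless of where G sits on A1. So U lies on both circle(D, 38.55) and circle(S, 24.85); the above-DA intersection is U = (-17.85, 34.17). G is the foot of the tangent from U: G = (-18.20, 13.37).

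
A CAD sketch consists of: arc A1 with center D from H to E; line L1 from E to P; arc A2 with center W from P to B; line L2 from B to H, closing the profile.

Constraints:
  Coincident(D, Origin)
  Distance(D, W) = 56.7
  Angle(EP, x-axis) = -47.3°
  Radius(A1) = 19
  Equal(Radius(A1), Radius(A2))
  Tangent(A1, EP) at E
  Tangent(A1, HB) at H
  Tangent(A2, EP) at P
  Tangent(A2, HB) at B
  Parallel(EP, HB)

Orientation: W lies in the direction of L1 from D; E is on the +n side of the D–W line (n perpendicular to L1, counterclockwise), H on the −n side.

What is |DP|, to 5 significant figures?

59.799

The slot axis is L1's direction at -47.3°, so u = (cos -47.3°, sin -47.3°) = (0.67816, -0.73491) and n = (−sin -47.3°, cos -47.3°) = (0.73491, 0.67816). D is at the origin and W lies 56.7 along u from D, so W = 56.7·u = (38.452, -41.670). Tangency of A1 to both parallel lines with radius 19.0 puts E and H at D ± 19.0·n: E = (13.963, 12.885), H = (-13.963, -12.885). Equal radii place P and B the same way about W: P = W + 19.0·n = (52.415, -28.785), B = W − 19.0·n = (24.488, -54.555). Then |DP| = |P − D| = 59.799.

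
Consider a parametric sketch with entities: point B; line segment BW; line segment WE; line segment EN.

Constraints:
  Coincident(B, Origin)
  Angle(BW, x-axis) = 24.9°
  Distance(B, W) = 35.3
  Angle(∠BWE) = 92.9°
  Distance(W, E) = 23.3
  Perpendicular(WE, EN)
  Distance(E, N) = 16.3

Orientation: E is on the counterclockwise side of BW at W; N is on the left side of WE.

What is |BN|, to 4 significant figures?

31.44

∠BWE = 92.9°, so WE runs at 24.9° + (180° − 92.9°) = 112.0° from the x-axis; with |WE| = 23.3, E = W + 23.3·(cos 112.0°, sin 112.0°) = (23.29, 36.47). WE is perpendicular to EN; with |EN| = 16.3 on the left of WE, N = E + 16.3·(-0.9272, -0.3746) = (8.177, 30.36). Then |BN| = |N − B| = 31.44.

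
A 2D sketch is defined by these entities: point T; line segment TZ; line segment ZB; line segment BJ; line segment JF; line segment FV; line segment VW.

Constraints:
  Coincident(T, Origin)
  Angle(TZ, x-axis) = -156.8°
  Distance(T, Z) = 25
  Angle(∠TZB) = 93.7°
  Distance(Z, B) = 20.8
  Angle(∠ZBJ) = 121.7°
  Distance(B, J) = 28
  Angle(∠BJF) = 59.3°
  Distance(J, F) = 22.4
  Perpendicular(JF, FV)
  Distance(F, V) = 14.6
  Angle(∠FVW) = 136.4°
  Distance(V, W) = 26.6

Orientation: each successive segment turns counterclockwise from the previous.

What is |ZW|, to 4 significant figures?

32.44

T is at the origin; TZ runs at -156.8° with length 25.0, so Z = (-22.98, -9.849). ∠TZB = 93.7° gives ZB at -70.50° from the x-axis; with |ZB| = 20.8, B = (-16.04, -29.46). ∠ZBJ = 121.7° gives BJ at -12.20° from the x-axis; with |BJ| = 28.0, J = (11.33, -35.37). ∠BJF = 59.3° gives JF at 108.5° from the x-axis; with |JF| = 22.4, F = (4.225, -14.13). JF is perpendicular to FV, so FV runs at -161.5°; with |FV| = 14.6, V = (-9.621, -18.76). ∠FVW = 136.4° gives VW at -117.9° from the x-axis; with |VW| = 26.6, W = (-22.07, -42.27). Then |ZW| = |W − Z| = 32.44.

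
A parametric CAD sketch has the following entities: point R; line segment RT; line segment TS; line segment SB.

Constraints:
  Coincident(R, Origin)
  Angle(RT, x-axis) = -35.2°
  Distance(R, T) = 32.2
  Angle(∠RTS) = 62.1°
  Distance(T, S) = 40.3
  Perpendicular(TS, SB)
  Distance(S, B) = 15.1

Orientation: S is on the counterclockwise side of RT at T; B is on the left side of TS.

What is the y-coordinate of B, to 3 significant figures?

23.3

∠RTS = 62.1°, so TS runs at -35.2° + (180° − 62.1°) = 82.7° from the x-axis; with |TS| = 40.3, S = T + 40.3·(cos 82.7°, sin 82.7°) = (31.4, 21.4). TS is perpendicular to SB; with |SB| = 15.1 on the left of TS, B = S + 15.1·(-0.992, 0.127) = (16.5, 23.3). So B.y = 23.3.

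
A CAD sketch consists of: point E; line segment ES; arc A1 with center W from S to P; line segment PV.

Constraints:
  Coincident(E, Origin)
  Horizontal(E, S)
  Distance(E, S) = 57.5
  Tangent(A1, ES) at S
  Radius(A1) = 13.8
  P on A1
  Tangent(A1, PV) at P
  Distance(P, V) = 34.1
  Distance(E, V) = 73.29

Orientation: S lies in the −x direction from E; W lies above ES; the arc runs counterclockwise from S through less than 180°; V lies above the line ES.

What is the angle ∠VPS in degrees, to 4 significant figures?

127.3°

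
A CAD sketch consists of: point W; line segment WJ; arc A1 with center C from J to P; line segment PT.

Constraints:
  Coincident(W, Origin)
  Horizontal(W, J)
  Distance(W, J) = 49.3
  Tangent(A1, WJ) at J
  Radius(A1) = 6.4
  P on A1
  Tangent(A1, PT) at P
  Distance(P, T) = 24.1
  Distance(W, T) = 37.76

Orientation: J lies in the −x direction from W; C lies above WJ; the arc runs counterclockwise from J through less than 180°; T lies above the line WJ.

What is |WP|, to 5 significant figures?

44.130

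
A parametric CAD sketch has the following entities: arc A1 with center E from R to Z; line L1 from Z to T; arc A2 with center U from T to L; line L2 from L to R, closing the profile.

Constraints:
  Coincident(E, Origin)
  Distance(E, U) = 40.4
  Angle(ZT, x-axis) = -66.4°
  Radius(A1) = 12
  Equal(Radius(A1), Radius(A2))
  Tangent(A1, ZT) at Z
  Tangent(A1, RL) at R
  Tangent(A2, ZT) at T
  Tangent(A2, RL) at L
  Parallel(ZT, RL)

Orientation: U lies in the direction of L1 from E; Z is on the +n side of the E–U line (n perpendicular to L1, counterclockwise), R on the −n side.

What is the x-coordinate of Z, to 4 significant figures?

11.00

The slot axis is L1's direction at -66.4°, so u = (cos -66.4°, sin -66.4°) = (0.4003, -0.9164) and n = (−sin -66.4°, cos -66.4°) = (0.9164, 0.4003). E is at the origin and U lies 40.4 along u from E, so U = 40.4·u = (16.17, -37.02). Tangency of A1 to both parallel lines with radius 12.0 puts Z and R at E ± 12.0·n: Z = (11.00, 4.804), R = (-11.00, -4.804). So Z.x = 11.00.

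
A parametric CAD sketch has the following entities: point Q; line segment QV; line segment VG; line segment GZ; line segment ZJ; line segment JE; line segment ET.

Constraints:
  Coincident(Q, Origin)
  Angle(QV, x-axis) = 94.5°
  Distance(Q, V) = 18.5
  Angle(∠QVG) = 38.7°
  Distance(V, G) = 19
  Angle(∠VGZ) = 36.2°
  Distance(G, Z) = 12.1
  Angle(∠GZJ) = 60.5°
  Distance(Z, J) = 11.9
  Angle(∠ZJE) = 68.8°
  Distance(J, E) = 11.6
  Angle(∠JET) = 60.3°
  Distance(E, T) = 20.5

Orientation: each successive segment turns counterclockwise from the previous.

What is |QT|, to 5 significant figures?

9.7475

Q is at the origin; QV runs at 94.5° with length 18.5, so V = (-1.4515, 18.443). ∠QVG = 38.7° gives VG at -124.20° from the x-axis; with |VG| = 19.0, G = (-12.131, 2.7284). ∠VGZ = 36.2° gives GZ at 19.600° from the x-axis; with |GZ| = 12.1, Z = (-0.73218, 6.7874). ∠GZJ = 60.5° gives ZJ at 139.10° from the x-axis; with |ZJ| = 11.9, J = (-9.7268, 14.579). ∠ZJE = 68.8° gives JE at -109.70° from the x-axis; with |JE| = 11.6, E = (-13.637, 3.6578). ∠JET = 60.3° gives ET at 10.000° from the x-axis; with |ET| = 20.5, T = (6.5514, 7.2175). Then |QT| = |T − Q| = 9.7475.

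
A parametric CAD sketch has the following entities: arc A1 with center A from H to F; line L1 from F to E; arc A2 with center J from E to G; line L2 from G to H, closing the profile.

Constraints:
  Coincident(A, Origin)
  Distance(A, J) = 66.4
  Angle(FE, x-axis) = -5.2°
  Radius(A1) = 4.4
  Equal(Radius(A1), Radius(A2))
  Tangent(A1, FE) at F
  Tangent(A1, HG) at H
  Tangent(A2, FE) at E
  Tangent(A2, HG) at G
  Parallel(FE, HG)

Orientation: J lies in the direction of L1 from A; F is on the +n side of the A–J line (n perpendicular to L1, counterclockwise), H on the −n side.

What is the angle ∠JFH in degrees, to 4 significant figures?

86.21°

The slot axis is L1's direction at -5.2°, so u = (cos -5.2°, sin -5.2°) = (0.9959, -0.09063) and n = (−sin -5.2°, cos -5.2°) = (0.09063, 0.9959). A is at the origin and J lies 66.4 along u from A, so J = 66.4·u = (66.13, -6.018). Tangency of A1 to both parallel lines with radius 4.4 puts F and H at A ± 4.4·n: F = (0.3988, 4.382), H = (-0.3988, -4.382). Then cos ∠JFH = FJ·FH / (|FJ||FH|), giving 86.21°.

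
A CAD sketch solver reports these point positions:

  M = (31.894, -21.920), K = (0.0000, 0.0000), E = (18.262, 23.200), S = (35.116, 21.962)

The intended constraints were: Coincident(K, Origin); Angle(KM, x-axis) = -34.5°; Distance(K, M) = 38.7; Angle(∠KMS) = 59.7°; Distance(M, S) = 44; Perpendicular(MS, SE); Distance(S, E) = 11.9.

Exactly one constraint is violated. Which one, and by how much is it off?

Distance(S, E) = 11.9 — off by 5.00.

K = (0.00, 0.00) ✓; KM at -34.50° ✓; |KM| = 38.70 ✓; ∠KMS = 59.70° ✓; |MS| = 44.00 ✓; ∠(MS, SE) = 90.00° ✓; |SE| = 16.90 ✗.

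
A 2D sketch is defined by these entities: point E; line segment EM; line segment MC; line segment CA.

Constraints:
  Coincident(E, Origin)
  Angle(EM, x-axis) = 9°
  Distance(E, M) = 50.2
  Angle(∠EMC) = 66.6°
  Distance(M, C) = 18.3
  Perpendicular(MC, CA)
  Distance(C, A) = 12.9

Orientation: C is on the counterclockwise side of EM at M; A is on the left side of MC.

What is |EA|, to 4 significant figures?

33.21

E is at the origin; EM runs at 9.0° with length 50.2, so M = 50.2·(cos 9.0°, sin 9.0°) = (49.58, 7.853). ∠EMC = 66.6°, so MC runs at 9.0° + (180° − 66.6°) = 122.4° from the x-axis; with |MC| = 18.3, C = M + 18.3·(cos 122.4°, sin 122.4°) = (39.78, 23.30). MC ⟂ CA; with |CA| = 12.9 on the left of MC, A = C + 12.9·(-0.8443, -0.5358) = (28.88, 16.39). Then |EA| = |A − E| = 33.21.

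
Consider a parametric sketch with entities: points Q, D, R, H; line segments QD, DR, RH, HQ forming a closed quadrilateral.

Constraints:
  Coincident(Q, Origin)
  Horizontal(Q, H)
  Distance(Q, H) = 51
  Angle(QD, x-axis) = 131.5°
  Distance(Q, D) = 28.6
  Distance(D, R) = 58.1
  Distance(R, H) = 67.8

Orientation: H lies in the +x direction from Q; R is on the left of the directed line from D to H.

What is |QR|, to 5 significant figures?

65.824

Checks: |DR| = 58.10 ✓; |RH| = 67.80 ✓.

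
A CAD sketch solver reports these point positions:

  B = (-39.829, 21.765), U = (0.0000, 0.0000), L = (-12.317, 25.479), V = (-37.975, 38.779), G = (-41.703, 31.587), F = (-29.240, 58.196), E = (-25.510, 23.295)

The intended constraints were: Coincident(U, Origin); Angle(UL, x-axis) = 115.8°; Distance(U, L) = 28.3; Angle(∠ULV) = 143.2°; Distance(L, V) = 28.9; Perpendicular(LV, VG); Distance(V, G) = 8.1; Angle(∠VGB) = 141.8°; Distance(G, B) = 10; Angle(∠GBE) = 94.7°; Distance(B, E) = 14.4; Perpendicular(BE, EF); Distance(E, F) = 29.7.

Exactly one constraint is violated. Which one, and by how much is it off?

Distance(E, F) = 29.7 — off by 5.40.

U = (0.00, 0.00) ✓; UL at 115.8° ✓; |UL| = 28.30 ✓; ∠ULV = 143.2° ✓; |LV| = 28.90 ✓; ∠(LV, VG) = 90.00° ✓; |VG| = 8.101 ✓; ∠VGB = 141.8° ✓; |GB| = 9.999 ✓; ∠GBE = 94.70° ✓; |BE| = 14.40 ✓; ∠(BE, EF) = 90.00° ✓; |EF| = 35.10 ✗.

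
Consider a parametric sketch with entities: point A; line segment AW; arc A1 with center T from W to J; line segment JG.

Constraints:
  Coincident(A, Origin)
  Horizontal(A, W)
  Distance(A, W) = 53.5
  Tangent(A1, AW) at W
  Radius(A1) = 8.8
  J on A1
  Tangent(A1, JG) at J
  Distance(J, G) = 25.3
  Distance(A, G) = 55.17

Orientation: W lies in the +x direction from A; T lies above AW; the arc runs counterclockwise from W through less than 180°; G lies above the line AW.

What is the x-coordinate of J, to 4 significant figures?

60.17

A is at the origin; AW is horizontal with |AW| = 53.5 and W on the +x side, so W = (53.50, 0.000). A1 meets AW tangentially, so TW is at right angles to AW, so T = W + (0, 8.8) = (53.50, 8.800). Since TJ ⟂ JG (tangency), |TG| = √(8.8² + 25.3²) = 26.79 regardless of where J sits on A1. So G lies on both circle(A, 55.17) and circle(T, 26.79); the above-AW intersection is G = (43.67, 33.72). J is the foot of the tangent from G: J = (60.17, 14.54).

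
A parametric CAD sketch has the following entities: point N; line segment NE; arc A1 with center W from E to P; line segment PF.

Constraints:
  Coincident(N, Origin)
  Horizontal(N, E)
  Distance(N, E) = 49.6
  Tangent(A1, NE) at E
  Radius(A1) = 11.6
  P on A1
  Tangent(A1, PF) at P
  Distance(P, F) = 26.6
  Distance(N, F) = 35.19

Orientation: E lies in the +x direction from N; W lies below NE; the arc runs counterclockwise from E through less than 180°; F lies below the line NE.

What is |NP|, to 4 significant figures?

40.67

N is at the origin; NE is horizontal with |NE| = 49.6 and E on the +x side, so E = (49.60, 0.000). Tangency of A1 to NE means the radius WE is perpendicular to NE, so W = E + (0, -11.6) = (49.60, -11.60). Since WP ⟂ PF (tangency), |WF| = √(11.6² + 26.6²) = 29.02 regardless of where P sits on A1. So F lies on both circle(N, 35.19) and circle(W, 29.02); the below-NE intersection is F = (24.17, -25.58). P is the foot of the tangent from F: P = (40.41, -4.515).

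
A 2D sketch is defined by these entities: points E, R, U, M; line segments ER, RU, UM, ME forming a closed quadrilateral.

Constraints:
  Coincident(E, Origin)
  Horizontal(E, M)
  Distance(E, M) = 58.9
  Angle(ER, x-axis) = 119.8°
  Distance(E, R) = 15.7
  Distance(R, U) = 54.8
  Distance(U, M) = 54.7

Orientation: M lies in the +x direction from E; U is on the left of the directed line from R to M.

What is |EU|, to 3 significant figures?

59.6

Checks: |RU| = 54.80 ✓; |UM| = 54.70 ✓.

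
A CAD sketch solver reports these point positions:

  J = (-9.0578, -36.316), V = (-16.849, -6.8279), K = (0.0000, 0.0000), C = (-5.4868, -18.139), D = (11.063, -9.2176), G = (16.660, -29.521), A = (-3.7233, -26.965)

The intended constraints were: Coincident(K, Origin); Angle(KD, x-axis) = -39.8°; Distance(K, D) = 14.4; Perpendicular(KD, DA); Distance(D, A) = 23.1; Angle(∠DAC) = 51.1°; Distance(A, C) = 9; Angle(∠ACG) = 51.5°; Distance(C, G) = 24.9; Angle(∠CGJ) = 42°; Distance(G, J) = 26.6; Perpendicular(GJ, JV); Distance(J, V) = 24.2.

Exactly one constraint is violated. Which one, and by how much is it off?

Distance(J, V) = 24.2 — off by 6.30.

K = (0.00, 0.00) ✓; KD at -39.80° ✓; |KD| = 14.40 ✓; ∠(KD, DA) = 90.00° ✓; |DA| = 23.10 ✓; ∠DAC = 51.10° ✓; |AC| = 9.000 ✓; ∠ACG = 51.50° ✓; |CG| = 24.90 ✓; ∠CGJ = 42.00° ✓; |GJ| = 26.60 ✓; ∠(GJ, JV) = 90.00° ✓; |JV| = 30.50 ✗.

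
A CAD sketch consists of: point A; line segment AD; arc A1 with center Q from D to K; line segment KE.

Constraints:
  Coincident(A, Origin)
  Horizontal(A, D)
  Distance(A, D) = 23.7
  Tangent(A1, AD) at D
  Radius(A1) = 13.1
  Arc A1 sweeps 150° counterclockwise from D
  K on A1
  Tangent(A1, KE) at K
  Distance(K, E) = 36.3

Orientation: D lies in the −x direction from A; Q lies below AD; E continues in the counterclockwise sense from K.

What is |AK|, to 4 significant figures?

38.89

The tangent condition forces QD to be normal to AD, so Q = D + (0, -13.1) = (-23.70, -13.10). On A1, D sits at bearing 90° from Q; a 150° counterclockwise sweep puts K at bearing 240°, so K = Q + 13.1·(cos 240°, sin 240°) = (-30.25, -24.44). Then |AK| = |K − A| = 38.89.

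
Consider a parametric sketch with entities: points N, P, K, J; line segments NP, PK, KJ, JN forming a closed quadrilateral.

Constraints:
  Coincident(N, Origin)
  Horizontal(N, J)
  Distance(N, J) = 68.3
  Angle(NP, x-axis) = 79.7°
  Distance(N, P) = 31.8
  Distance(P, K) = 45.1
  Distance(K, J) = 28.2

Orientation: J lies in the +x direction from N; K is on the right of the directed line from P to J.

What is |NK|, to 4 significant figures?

40.25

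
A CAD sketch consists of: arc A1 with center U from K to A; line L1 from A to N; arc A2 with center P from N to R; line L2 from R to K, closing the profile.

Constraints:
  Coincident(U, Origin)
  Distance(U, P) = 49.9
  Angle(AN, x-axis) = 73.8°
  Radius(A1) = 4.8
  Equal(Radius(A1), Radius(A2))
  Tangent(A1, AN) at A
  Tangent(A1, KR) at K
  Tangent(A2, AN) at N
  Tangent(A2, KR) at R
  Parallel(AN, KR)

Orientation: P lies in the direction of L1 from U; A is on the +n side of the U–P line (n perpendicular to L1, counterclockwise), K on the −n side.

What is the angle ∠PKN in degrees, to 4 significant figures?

5.395°

Tangency of A1 to both parallel lines with radius 4.8 puts A and K at U ± 4.8·n: A = (-4.609, 1.339), K = (4.609, -1.339). Equal radii place N and R the same way about P: N = P + 4.8·n = (9.312, 49.26), R = P − 4.8·n = (18.53, 46.58). Then cos ∠PKN = KP·KN / (|KP||KN|), giving 5.395°.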